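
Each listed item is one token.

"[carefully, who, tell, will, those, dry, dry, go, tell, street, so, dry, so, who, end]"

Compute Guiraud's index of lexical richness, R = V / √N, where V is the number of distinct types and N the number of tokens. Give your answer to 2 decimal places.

N = 15, V = 10.
√N = 3.872983
R = 10 / 3.872983 = 2.58

2.58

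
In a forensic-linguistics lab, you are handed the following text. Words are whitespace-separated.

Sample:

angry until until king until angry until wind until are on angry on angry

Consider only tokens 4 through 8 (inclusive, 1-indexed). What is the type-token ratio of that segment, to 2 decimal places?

Segment tokens 4–8: king, until, angry, until, wind
Segment N = 5, segment V = 4.
TTR = 4 / 5 = 0.80

0.80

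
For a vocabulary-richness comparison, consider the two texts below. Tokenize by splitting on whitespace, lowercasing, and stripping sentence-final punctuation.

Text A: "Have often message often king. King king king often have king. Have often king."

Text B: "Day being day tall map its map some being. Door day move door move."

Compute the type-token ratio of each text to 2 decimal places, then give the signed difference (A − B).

-0.28

TTR(A) = 4/14 = 0.29
TTR(B) = 8/14 = 0.57
Difference = 0.29 − 0.57 = -0.28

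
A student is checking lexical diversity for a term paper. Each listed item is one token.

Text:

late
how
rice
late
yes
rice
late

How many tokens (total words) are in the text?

Tokens: late, how, rice, late, yes, rice, late
N = 7

7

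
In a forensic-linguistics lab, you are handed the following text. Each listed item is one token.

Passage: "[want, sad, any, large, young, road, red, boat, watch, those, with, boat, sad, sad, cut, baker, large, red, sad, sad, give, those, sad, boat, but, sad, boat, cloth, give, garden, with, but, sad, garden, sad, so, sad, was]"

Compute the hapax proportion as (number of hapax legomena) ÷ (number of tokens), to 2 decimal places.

0.26

Frequencies: sad:10, boat:4, large:2, red:2, those:2, with:2, give:2, but:2, garden:2, want:1, any:1, young:1, road:1, watch:1, cut:1, baker:1, cloth:1, so:1, was:1
Hapax count = 10; token count = 38.
Ratio = 10 / 38 = 0.26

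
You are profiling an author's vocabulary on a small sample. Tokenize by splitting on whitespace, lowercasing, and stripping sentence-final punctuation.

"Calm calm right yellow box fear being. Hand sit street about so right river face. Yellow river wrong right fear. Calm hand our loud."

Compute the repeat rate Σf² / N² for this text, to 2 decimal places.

Frequencies: calm:3, right:3, yellow:2, fear:2, hand:2, river:2, box:1, being:1, sit:1, street:1, about:1, so:1, face:1, wrong:1, our:1, loud:1
Σf² = 44; N² = 576
Repeat rate = 44 / 576 = 0.08

0.08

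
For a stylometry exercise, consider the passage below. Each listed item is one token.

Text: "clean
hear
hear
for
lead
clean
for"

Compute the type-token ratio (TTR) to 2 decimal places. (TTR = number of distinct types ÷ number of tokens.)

0.57

N = 7 tokens, V = 4 types.
TTR = V / N = 4 / 7 = 0.57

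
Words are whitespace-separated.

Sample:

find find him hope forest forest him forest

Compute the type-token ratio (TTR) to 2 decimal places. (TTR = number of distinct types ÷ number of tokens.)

0.50

N = 8 tokens, V = 4 types.
TTR = V / N = 4 / 8 = 0.50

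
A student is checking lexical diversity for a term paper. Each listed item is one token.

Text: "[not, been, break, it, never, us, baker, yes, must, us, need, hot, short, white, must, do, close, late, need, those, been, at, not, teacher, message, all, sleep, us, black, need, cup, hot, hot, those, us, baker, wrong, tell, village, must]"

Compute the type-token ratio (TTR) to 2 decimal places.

0.68

N = 40 tokens, V = 27 types.
TTR = V / N = 27 / 40 = 0.68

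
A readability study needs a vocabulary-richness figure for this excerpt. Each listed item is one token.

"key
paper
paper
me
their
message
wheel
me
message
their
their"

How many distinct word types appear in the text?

Distinct types: {key, me, message, paper, their, wheel}
V = 6

6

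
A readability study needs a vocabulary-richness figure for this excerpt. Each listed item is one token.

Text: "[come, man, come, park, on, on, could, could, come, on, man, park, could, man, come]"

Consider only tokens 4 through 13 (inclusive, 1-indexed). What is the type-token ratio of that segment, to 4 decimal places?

0.5000

Segment tokens 4–13: park, on, on, could, could, come, on, man, park, could
Segment N = 10, segment V = 5.
TTR = 5 / 10 = 0.5000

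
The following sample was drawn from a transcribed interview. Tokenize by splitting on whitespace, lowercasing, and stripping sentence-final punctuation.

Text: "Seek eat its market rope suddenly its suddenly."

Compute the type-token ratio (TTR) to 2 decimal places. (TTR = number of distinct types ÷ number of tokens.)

0.75

N = 8 tokens, V = 6 types.
TTR = V / N = 6 / 8 = 0.75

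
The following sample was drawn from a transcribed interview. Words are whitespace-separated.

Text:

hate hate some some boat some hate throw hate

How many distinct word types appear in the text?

Distinct types: {boat, hate, some, throw}
V = 4

4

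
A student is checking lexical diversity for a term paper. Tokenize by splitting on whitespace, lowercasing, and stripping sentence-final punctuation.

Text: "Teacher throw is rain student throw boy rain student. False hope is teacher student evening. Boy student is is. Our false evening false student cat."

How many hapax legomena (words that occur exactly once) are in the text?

Frequencies: student:5, is:4, false:3, teacher:2, throw:2, rain:2, boy:2, evening:2, hope:1, our:1, cat:1
Hapax (freq=1): cat, hope, our

3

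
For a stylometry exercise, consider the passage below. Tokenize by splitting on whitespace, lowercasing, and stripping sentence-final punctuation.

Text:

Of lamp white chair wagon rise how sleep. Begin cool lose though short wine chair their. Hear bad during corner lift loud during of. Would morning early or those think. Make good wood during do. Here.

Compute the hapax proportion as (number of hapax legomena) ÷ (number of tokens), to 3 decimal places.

0.806

Frequencies: during:3, of:2, chair:2, lamp:1, white:1, wagon:1, rise:1, how:1, sleep:1, begin:1, cool:1, lose:1, though:1, short:1, wine:1, their:1, hear:1, bad:1, corner:1, lift:1, … (12 more, each freq 1)
Hapax count = 29; token count = 36.
Ratio = 29 / 36 = 0.806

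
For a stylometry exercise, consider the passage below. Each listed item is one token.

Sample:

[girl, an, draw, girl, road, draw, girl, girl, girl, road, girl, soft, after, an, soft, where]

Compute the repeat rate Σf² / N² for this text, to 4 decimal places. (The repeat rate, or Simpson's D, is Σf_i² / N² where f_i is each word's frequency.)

0.2109

Frequencies: girl:6, an:2, draw:2, road:2, soft:2, after:1, where:1
Σf² = 54; N² = 256
Repeat rate = 54 / 256 = 0.2109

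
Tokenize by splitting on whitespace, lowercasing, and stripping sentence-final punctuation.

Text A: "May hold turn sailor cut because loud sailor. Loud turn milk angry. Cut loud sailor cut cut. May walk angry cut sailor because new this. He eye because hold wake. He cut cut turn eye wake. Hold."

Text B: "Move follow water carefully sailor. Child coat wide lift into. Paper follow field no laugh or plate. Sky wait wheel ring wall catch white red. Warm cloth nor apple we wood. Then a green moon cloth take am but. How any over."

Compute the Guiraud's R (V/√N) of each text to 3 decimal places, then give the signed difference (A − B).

-3.706

A: V=15, N=37, R=2.466
B: V=40, N=42, R=6.172
Difference = 2.466 − 6.172 = -3.706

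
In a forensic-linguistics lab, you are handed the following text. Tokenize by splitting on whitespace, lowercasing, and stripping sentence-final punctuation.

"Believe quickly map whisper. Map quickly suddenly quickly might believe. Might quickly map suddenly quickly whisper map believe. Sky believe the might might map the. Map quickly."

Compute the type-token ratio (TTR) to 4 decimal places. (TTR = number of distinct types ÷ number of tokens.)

0.2963

N = 27 tokens, V = 8 types.
TTR = V / N = 8 / 27 = 0.2963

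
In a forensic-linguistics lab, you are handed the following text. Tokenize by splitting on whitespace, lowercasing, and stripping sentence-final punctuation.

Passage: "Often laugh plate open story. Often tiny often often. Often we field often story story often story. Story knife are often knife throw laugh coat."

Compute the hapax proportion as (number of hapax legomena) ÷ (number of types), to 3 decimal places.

0.667

Frequencies: often:8, story:5, laugh:2, knife:2, plate:1, open:1, tiny:1, we:1, field:1, are:1, throw:1, coat:1
Hapax count = 8; type count = 12.
Ratio = 8 / 12 = 0.667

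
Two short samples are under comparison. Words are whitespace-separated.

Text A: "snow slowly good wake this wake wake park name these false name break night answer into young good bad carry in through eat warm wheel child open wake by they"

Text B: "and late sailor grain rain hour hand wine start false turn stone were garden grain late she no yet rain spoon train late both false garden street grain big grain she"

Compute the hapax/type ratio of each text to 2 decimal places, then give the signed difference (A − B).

A: hapax=22, V=25, ratio=0.88
B: hapax=16, V=22, ratio=0.73
Difference = 0.88 − 0.73 = 0.15

0.15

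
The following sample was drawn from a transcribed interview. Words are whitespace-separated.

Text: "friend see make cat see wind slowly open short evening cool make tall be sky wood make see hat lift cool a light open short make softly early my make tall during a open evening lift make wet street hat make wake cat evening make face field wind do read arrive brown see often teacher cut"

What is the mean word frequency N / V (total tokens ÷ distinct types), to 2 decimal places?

1.65

N = 56 tokens, V = 34 types.
Mean frequency = N / V = 56 / 34 = 1.65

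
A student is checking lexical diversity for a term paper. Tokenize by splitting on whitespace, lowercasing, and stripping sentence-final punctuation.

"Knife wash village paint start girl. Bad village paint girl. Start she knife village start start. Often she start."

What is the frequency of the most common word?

Frequencies: start:5, village:3, knife:2, paint:2, girl:2, she:2, wash:1, bad:1, often:1
Most common: 'start' with frequency 5.

5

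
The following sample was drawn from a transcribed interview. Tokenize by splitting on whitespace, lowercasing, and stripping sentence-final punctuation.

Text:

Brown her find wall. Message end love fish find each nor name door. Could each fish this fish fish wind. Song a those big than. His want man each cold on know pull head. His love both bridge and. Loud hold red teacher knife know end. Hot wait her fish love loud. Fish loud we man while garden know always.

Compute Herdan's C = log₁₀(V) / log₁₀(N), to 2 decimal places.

0.91

N = 60, V = 42.
log₁₀(V) = 1.623249, log₁₀(N) = 1.778151
C = 1.623249 / 1.778151 = 0.91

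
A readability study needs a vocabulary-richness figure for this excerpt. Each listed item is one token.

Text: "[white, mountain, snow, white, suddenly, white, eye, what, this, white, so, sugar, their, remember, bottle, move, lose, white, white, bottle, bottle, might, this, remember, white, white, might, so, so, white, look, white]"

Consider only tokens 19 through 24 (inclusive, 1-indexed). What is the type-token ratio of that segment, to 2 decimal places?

0.83

Segment tokens 19–24: white, bottle, bottle, might, this, remember
Segment N = 6, segment V = 5.
TTR = 5 / 6 = 0.83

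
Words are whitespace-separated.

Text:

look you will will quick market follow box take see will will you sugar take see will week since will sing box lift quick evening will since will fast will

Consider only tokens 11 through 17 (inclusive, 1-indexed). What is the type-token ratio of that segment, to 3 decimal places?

Segment tokens 11–17: will, will, you, sugar, take, see, will
Segment N = 7, segment V = 5.
TTR = 5 / 7 = 0.714

0.714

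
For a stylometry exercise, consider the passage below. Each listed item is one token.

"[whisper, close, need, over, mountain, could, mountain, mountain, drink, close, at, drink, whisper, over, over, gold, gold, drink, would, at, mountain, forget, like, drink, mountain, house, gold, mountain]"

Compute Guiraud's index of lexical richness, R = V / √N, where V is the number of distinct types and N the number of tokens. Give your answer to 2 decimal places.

2.46

N = 28, V = 13.
√N = 5.291503
R = 13 / 5.291503 = 2.46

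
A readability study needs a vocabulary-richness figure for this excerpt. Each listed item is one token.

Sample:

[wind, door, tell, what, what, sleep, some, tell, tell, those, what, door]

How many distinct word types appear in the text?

Distinct types: {door, sleep, some, tell, those, what, wind}
V = 7

7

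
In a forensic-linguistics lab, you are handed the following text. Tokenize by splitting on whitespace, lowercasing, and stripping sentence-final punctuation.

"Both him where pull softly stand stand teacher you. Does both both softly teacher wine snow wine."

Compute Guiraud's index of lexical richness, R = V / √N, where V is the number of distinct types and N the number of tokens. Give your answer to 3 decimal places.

N = 17, V = 11.
√N = 4.123106
R = 11 / 4.123106 = 2.668

2.668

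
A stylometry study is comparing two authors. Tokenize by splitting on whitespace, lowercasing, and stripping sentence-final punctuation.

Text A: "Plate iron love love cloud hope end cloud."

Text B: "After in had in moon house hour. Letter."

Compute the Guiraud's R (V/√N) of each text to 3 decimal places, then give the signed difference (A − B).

-0.354

A: V=6, N=8, R=2.121
B: V=7, N=8, R=2.475
Difference = 2.121 − 2.475 = -0.354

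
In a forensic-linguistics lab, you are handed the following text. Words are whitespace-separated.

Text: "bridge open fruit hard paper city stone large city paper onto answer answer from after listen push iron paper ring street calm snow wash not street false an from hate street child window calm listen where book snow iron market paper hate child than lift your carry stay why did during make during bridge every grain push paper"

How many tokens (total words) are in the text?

58

Tokens: bridge, open, fruit, hard, paper, city, stone, large, city, paper, onto, answer, answer, from, after, listen, push, iron, paper, ring, street, calm, snow, wash, not, street, false, an, from, hate, street, child, window, calm, listen, where, book, snow, iron, market, paper, hate, child, than, lift, your, carry, stay, why, did, during, make, during, bridge, every, grain, push, paper
N = 58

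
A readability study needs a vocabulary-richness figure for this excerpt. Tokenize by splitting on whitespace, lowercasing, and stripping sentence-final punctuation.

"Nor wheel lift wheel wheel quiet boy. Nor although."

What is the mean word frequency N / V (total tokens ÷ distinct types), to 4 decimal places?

N = 9 tokens, V = 6 types.
Mean frequency = N / V = 9 / 6 = 1.5000

1.5000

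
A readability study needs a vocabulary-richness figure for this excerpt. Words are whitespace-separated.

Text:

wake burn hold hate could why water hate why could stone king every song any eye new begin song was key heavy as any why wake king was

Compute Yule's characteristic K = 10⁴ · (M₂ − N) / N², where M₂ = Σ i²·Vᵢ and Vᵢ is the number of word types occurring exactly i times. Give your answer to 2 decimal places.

255.10

Frequencies: why:3, wake:2, hate:2, could:2, king:2, song:2, any:2, was:2, burn:1, hold:1, water:1, stone:1, every:1, eye:1, new:1, begin:1, key:1, heavy:1, as:1
N = 28. Frequency spectrum: V_1=11, V_2=7, V_3=1
M₂ = 1²·11 + 2²·7 + 3²·1 = 48
K = 10000 × (48 − 28) / 28² = 255.10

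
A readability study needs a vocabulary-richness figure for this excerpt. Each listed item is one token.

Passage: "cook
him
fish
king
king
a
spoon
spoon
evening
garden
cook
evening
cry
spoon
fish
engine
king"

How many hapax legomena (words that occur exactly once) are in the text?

5

Frequencies: king:3, spoon:3, cook:2, fish:2, evening:2, him:1, a:1, garden:1, cry:1, engine:1
Hapax (freq=1): a, cry, engine, garden, him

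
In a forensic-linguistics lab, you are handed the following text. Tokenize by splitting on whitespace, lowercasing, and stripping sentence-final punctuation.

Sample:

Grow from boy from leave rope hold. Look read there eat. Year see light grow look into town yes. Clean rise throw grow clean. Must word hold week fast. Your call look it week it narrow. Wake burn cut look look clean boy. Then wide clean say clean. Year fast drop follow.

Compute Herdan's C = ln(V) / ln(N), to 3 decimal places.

0.900

N = 52, V = 35.
ln(V) = 3.555348, ln(N) = 3.951244
C = 3.555348 / 3.951244 = 0.900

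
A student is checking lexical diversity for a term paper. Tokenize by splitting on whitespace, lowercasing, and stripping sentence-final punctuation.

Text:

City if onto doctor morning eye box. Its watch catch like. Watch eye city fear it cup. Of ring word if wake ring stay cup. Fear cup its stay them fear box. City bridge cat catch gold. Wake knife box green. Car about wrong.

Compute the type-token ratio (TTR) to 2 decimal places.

0.64

N = 44 tokens, V = 28 types.
TTR = V / N = 28 / 44 = 0.64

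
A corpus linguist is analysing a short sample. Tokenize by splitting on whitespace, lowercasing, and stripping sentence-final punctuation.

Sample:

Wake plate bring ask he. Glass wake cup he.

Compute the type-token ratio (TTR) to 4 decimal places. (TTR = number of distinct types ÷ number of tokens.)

N = 9 tokens, V = 7 types.
TTR = V / N = 7 / 9 = 0.7778

0.7778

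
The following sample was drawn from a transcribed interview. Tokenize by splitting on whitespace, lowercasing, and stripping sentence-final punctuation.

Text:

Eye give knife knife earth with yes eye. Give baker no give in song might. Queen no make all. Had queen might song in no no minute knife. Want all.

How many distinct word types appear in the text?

17

Distinct types: {all, baker, earth, eye, give, had, in, knife, make, might, minute, no, queen, song, want, with, yes}
V = 17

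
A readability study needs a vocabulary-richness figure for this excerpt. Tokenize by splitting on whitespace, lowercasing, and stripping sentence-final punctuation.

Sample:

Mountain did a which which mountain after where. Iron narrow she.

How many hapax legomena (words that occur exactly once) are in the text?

7

Frequencies: mountain:2, which:2, did:1, a:1, after:1, where:1, iron:1, narrow:1, she:1
Hapax (freq=1): a, after, did, iron, narrow, she, where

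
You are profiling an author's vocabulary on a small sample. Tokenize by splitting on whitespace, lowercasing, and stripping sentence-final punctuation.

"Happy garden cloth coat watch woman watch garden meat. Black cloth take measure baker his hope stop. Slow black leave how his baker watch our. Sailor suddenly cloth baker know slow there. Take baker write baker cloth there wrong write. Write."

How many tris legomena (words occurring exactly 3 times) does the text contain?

Frequencies: baker:5, cloth:4, watch:3, write:3, garden:2, black:2, take:2, his:2, slow:2, there:2, happy:1, coat:1, woman:1, meat:1, measure:1, hope:1, stop:1, leave:1, how:1, our:1, … (4 more, each freq 1)
Words with frequency 3: watch, write

2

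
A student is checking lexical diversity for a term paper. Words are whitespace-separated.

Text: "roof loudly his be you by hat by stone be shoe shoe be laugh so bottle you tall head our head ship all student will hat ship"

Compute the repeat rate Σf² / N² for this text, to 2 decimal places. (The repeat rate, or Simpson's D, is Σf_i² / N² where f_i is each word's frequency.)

Frequencies: be:3, you:2, by:2, hat:2, shoe:2, head:2, ship:2, roof:1, loudly:1, his:1, stone:1, laugh:1, so:1, bottle:1, tall:1, our:1, all:1, student:1, will:1
Σf² = 45; N² = 729
Repeat rate = 45 / 729 = 0.06

0.06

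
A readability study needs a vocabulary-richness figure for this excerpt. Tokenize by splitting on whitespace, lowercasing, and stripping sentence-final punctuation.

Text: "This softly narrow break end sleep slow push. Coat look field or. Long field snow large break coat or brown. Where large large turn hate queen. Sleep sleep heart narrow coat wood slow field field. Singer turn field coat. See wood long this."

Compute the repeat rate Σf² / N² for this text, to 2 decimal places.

Frequencies: field:5, coat:4, sleep:3, large:3, this:2, narrow:2, break:2, slow:2, or:2, long:2, turn:2, wood:2, softly:1, end:1, push:1, look:1, snow:1, brown:1, where:1, hate:1, … (4 more, each freq 1)
Σf² = 103; N² = 1849
Repeat rate = 103 / 1849 = 0.06

0.06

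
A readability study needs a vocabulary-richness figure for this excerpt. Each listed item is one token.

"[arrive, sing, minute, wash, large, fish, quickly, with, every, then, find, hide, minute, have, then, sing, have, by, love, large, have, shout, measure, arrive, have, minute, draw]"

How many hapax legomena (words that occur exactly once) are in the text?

Frequencies: have:4, minute:3, arrive:2, sing:2, large:2, then:2, wash:1, fish:1, quickly:1, with:1, every:1, find:1, hide:1, by:1, love:1, shout:1, measure:1, draw:1
Hapax (freq=1): by, draw, every, find, fish, hide, love, measure, quickly, shout, wash, with

12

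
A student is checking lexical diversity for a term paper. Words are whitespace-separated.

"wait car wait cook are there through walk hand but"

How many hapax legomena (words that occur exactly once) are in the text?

Frequencies: wait:2, car:1, cook:1, are:1, there:1, through:1, walk:1, hand:1, but:1
Hapax (freq=1): are, but, car, cook, hand, there, through, walk

8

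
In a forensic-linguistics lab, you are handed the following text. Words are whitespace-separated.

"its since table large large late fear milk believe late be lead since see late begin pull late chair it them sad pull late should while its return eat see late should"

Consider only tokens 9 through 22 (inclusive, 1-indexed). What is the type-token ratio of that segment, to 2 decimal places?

0.86

Segment tokens 9–22: believe, late, be, lead, since, see, late, begin, pull, late, chair, it, them, sad
Segment N = 14, segment V = 12.
TTR = 12 / 14 = 0.86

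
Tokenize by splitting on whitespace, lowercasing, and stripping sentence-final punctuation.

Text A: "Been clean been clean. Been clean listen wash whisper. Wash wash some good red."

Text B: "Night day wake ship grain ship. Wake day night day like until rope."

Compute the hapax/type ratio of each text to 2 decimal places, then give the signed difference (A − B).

A: hapax=5, V=8, ratio=0.63
B: hapax=4, V=8, ratio=0.50
Difference = 0.63 − 0.50 = 0.13

0.13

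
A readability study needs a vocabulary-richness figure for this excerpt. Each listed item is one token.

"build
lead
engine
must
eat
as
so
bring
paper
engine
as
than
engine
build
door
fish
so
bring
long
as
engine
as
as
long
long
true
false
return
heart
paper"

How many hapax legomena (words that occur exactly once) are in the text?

Frequencies: as:5, engine:4, long:3, build:2, so:2, bring:2, paper:2, lead:1, must:1, eat:1, than:1, door:1, fish:1, true:1, false:1, return:1, heart:1
Hapax (freq=1): door, eat, false, fish, heart, lead, must, return, than, true

10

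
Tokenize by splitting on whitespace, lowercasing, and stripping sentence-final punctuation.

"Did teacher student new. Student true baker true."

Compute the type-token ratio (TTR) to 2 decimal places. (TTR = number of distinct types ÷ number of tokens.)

0.75

N = 8 tokens, V = 6 types.
TTR = V / N = 6 / 8 = 0.75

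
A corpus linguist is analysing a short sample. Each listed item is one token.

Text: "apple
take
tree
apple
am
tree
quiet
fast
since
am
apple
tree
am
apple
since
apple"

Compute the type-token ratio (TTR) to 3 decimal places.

N = 16 tokens, V = 7 types.
TTR = V / N = 7 / 16 = 0.438

0.438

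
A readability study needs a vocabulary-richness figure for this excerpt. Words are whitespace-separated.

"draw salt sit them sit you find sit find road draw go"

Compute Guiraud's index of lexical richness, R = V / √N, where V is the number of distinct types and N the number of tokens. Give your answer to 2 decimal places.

N = 12, V = 8.
√N = 3.464102
R = 8 / 3.464102 = 2.31

2.31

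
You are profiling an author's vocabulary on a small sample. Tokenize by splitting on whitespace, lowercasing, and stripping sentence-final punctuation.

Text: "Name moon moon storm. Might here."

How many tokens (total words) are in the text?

6

Tokens: name, moon, moon, storm, might, here
N = 6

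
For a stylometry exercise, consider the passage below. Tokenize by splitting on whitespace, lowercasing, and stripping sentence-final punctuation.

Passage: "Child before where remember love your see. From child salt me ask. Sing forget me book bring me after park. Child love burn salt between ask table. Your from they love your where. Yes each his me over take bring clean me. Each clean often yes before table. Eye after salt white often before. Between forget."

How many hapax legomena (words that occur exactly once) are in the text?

Frequencies: me:5, child:3, before:3, love:3, your:3, salt:3, where:2, from:2, ask:2, forget:2, bring:2, after:2, between:2, table:2, yes:2, each:2, clean:2, often:2, remember:1, see:1, … (10 more, each freq 1)
Hapax (freq=1): book, burn, eye, his, over, park, remember, see, sing, take, they, white

12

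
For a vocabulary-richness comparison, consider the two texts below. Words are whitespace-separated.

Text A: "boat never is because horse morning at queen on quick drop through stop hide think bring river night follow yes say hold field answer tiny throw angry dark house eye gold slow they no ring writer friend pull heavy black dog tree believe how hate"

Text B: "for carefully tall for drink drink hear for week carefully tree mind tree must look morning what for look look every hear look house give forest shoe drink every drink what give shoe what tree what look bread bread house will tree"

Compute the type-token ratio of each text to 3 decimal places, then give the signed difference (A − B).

0.548

TTR(A) = 45/45 = 1.000
TTR(B) = 19/42 = 0.452
Difference = 1.000 − 0.452 = 0.548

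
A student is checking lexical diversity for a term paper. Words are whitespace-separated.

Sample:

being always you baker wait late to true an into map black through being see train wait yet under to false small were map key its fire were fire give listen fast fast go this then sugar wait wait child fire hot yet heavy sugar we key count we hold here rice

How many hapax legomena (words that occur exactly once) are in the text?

27

Frequencies: wait:4, fire:3, being:2, to:2, map:2, yet:2, were:2, key:2, fast:2, sugar:2, we:2, always:1, you:1, baker:1, late:1, true:1, an:1, into:1, black:1, through:1, … (18 more, each freq 1)
Hapax (freq=1): always, an, baker, black, child, count, false, give, go, heavy, here, hold, hot, into, its, late, listen, rice, see, small, then, this, through, train, true, under, you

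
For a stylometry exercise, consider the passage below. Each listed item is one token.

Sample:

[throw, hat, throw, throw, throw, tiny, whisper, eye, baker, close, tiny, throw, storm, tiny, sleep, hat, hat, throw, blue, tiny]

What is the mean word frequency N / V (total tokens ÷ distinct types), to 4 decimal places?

2.0000

N = 20 tokens, V = 10 types.
Mean frequency = N / V = 20 / 10 = 2.0000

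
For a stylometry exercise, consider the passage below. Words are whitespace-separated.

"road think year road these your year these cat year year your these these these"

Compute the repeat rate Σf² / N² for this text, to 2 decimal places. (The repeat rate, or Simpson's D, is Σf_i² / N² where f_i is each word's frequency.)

Frequencies: these:5, year:4, road:2, your:2, think:1, cat:1
Σf² = 51; N² = 225
Repeat rate = 51 / 225 = 0.23

0.23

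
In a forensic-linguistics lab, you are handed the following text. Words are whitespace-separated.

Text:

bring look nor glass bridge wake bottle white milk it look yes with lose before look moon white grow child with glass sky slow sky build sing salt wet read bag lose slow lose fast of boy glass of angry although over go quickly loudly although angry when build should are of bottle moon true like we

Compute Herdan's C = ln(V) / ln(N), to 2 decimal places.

0.91

N = 57, V = 40.
ln(V) = 3.688879, ln(N) = 4.043051
C = 3.688879 / 4.043051 = 0.91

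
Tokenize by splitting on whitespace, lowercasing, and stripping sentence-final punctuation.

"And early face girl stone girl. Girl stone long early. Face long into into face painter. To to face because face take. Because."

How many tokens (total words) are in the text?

23

Tokens: and, early, face, girl, stone, girl, girl, stone, long, early, face, long, into, into, face, painter, to, to, face, because, face, take, because
N = 23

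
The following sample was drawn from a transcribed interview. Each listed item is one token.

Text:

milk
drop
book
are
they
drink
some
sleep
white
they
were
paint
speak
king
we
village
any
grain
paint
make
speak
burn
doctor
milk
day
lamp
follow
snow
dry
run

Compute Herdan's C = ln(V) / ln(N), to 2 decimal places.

N = 30, V = 26.
ln(V) = 3.258097, ln(N) = 3.401197
C = 3.258097 / 3.401197 = 0.96

0.96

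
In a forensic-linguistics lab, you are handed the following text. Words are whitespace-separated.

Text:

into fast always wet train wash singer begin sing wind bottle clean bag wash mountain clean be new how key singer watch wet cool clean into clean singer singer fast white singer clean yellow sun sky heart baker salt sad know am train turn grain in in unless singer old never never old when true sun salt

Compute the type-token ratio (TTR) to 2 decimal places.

N = 57 tokens, V = 38 types.
TTR = V / N = 38 / 57 = 0.67

0.67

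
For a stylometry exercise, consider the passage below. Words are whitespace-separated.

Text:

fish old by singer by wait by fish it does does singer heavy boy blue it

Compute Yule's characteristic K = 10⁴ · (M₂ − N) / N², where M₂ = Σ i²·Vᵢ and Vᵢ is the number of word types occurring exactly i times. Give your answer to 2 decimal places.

Frequencies: by:3, fish:2, singer:2, it:2, does:2, old:1, wait:1, heavy:1, boy:1, blue:1
N = 16. Frequency spectrum: V_1=5, V_2=4, V_3=1
M₂ = 1²·5 + 2²·4 + 3²·1 = 30
K = 10000 × (30 − 16) / 16² = 546.88

546.88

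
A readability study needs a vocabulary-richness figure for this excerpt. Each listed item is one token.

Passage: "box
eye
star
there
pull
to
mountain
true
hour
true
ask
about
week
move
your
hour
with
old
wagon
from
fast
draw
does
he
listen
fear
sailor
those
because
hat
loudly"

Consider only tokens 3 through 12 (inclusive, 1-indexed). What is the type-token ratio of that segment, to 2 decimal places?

0.90

Segment tokens 3–12: star, there, pull, to, mountain, true, hour, true, ask, about
Segment N = 10, segment V = 9.
TTR = 9 / 10 = 0.90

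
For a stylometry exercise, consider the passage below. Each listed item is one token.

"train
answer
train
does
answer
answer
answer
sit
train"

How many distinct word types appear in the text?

4

Distinct types: {answer, does, sit, train}
V = 4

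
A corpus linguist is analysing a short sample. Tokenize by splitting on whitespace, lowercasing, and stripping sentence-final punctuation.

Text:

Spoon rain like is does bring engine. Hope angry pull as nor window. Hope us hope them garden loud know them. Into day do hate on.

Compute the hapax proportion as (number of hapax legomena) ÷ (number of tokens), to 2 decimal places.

0.81

Frequencies: hope:3, them:2, spoon:1, rain:1, like:1, is:1, does:1, bring:1, engine:1, angry:1, pull:1, as:1, nor:1, window:1, us:1, garden:1, loud:1, know:1, into:1, day:1, … (3 more, each freq 1)
Hapax count = 21; token count = 26.
Ratio = 21 / 26 = 0.81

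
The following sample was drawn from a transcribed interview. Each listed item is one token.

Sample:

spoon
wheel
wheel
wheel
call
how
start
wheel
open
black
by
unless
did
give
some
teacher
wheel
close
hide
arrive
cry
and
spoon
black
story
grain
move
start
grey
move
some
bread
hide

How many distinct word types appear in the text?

23

Distinct types: {and, arrive, black, bread, by, call, close, cry, did, give, grain, grey, hide, how, move, open, some, spoon, start, story, teacher, unless, wheel}
V = 23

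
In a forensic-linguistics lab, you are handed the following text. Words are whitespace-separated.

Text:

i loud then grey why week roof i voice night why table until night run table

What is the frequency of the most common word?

Frequencies: i:2, why:2, night:2, table:2, loud:1, then:1, grey:1, week:1, roof:1, voice:1, until:1, run:1
Most common: 'i' with frequency 2.

2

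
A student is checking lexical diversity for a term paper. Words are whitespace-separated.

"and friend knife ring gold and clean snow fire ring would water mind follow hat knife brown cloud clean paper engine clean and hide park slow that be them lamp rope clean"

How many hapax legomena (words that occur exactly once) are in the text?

Frequencies: clean:4, and:3, knife:2, ring:2, friend:1, gold:1, snow:1, fire:1, would:1, water:1, mind:1, follow:1, hat:1, brown:1, cloud:1, paper:1, engine:1, hide:1, park:1, slow:1, … (5 more, each freq 1)
Hapax (freq=1): be, brown, cloud, engine, fire, follow, friend, gold, hat, hide, lamp, mind, paper, park, rope, slow, snow, that, them, water, would

21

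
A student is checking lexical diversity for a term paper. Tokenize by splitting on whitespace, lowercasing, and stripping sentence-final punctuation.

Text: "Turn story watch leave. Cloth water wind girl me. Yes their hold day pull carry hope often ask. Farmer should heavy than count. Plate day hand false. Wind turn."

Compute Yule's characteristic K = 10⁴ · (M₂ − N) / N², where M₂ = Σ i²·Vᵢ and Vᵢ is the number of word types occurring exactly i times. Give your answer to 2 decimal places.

Frequencies: turn:2, wind:2, day:2, story:1, watch:1, leave:1, cloth:1, water:1, girl:1, me:1, yes:1, their:1, hold:1, pull:1, carry:1, hope:1, often:1, ask:1, farmer:1, should:1, … (6 more, each freq 1)
N = 29. Frequency spectrum: V_1=23, V_2=3
M₂ = 1²·23 + 2²·3 = 35
K = 10000 × (35 − 29) / 29² = 71.34

71.34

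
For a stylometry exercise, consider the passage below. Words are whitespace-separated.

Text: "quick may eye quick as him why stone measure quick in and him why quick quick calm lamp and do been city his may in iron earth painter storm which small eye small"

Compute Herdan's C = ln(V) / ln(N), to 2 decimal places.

N = 33, V = 22.
ln(V) = 3.091042, ln(N) = 3.496508
C = 3.091042 / 3.496508 = 0.88

0.88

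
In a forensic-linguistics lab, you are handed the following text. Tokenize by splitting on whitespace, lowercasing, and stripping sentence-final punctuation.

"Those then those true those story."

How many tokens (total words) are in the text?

6

Tokens: those, then, those, true, those, story
N = 6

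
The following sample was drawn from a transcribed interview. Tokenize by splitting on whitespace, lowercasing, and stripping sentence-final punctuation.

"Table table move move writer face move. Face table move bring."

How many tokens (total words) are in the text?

11

Tokens: table, table, move, move, writer, face, move, face, table, move, bring
N = 11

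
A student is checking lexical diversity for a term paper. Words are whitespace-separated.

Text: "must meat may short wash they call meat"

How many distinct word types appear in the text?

Distinct types: {call, may, meat, must, short, they, wash}
V = 7

7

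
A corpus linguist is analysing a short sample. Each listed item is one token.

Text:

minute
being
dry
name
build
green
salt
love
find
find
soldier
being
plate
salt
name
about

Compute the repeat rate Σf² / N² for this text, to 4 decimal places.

0.0938

Frequencies: being:2, name:2, salt:2, find:2, minute:1, dry:1, build:1, green:1, love:1, soldier:1, plate:1, about:1
Σf² = 24; N² = 256
Repeat rate = 24 / 256 = 0.0938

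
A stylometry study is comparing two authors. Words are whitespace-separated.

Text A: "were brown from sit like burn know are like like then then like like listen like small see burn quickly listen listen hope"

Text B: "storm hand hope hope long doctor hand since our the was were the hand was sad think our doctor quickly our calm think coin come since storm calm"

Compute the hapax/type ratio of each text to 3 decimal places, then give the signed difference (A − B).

0.339

A: hapax=10, V=14, ratio=0.714
B: hapax=6, V=16, ratio=0.375
Difference = 0.714 − 0.375 = 0.339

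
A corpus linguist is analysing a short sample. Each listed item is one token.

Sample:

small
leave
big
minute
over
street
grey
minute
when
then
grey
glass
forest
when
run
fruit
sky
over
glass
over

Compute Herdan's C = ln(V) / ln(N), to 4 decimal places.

N = 20, V = 14.
ln(V) = 2.639057, ln(N) = 2.995732
C = 2.639057 / 2.995732 = 0.8809

0.8809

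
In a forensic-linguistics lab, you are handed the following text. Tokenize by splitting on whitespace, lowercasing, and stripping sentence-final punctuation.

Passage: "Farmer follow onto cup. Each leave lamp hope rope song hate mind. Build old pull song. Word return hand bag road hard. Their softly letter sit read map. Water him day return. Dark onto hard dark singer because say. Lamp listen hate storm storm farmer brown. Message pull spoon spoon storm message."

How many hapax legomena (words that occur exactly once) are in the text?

Frequencies: storm:3, farmer:2, onto:2, lamp:2, song:2, hate:2, pull:2, return:2, hard:2, dark:2, message:2, spoon:2, follow:1, cup:1, each:1, leave:1, hope:1, rope:1, mind:1, build:1, … (19 more, each freq 1)
Hapax (freq=1): bag, because, brown, build, cup, day, each, follow, hand, him, hope, leave, letter, listen, map, mind, old, read, road, rope, say, singer, sit, softly, their, water, word

27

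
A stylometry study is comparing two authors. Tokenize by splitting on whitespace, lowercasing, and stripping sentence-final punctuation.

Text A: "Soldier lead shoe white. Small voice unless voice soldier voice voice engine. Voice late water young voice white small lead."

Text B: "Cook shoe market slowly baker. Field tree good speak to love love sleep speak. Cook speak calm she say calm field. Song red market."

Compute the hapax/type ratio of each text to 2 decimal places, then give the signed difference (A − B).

-0.10

A: hapax=6, V=11, ratio=0.55
B: hapax=11, V=17, ratio=0.65
Difference = 0.55 − 0.65 = -0.10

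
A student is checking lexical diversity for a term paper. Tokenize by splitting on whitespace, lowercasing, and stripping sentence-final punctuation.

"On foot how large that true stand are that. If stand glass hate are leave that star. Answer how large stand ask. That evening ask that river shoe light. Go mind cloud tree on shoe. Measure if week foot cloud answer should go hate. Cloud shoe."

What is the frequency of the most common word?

Frequencies: that:5, stand:3, shoe:3, cloud:3, on:2, foot:2, how:2, large:2, are:2, if:2, hate:2, answer:2, ask:2, go:2, true:1, glass:1, leave:1, star:1, evening:1, river:1, … (6 more, each freq 1)
Most common: 'that' with frequency 5.

5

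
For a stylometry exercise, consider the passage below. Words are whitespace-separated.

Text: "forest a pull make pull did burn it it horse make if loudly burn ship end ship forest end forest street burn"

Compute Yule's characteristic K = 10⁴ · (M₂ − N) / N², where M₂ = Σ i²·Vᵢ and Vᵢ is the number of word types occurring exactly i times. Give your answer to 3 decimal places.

Frequencies: forest:3, burn:3, pull:2, make:2, it:2, ship:2, end:2, a:1, did:1, horse:1, if:1, loudly:1, street:1
N = 22. Frequency spectrum: V_1=6, V_2=5, V_3=2
M₂ = 1²·6 + 2²·5 + 3²·2 = 44
K = 10000 × (44 − 22) / 22² = 454.545

454.545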